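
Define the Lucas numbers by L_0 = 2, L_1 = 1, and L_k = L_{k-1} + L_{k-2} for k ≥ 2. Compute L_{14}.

843

Iterating the recurrence up to L_{7} = 29 and L_{6} = 18:
L_{8} = L_{7} + L_{6} = 29 + 18 = 47
L_{9} = L_{8} + L_{7} = 47 + 29 = 76
L_{10} = L_{9} + L_{8} = 76 + 47 = 123
L_{11} = L_{10} + L_{9} = 123 + 76 = 199
L_{12} = L_{11} + L_{10} = 199 + 123 = 322
L_{13} = L_{12} + L_{11} = 322 + 199 = 521
L_{14} = L_{13} + L_{12} = 521 + 322 = 843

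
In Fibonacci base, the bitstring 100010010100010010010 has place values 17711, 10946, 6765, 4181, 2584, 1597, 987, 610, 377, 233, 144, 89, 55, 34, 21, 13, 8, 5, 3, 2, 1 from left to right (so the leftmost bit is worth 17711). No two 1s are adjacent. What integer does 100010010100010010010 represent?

21182

Summing the place values of the 1 bits: 17711 + 2584 + 610 + 233 + 34 + 8 + 2 = 21182.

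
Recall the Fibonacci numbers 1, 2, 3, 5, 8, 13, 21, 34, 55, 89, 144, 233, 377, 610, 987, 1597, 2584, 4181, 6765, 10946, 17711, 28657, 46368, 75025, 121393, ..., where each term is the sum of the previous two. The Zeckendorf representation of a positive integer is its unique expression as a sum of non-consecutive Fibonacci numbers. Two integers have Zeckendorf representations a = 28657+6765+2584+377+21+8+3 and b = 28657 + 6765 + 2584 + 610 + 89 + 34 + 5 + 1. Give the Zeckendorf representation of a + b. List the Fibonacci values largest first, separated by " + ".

The two numbers are 38415 and 38745, so their sum is 77160.
Greedily peel off the largest Fibonacci term at each step:
largest Fibonacci ≤ 77160 is 75025; 77160 − 75025 = 2135
largest Fibonacci ≤ 2135 is 1597; 2135 − 1597 = 538
largest Fibonacci ≤ 538 is 377; 538 − 377 = 161
largest Fibonacci ≤ 161 is 144; 161 − 144 = 17
largest Fibonacci ≤ 17 is 13; 17 − 13 = 4
largest Fibonacci ≤ 4 is 3; 4 − 3 = 1
largest Fibonacci ≤ 1 is 1; 1 − 1 = 0

75025 + 1597 + 377 + 144 + 13 + 3 + 1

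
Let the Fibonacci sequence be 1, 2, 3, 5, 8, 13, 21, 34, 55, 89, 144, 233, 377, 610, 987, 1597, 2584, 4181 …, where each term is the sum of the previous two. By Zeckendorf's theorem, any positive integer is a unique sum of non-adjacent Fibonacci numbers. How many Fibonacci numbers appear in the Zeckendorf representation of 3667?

5

Repeatedly subtract the largest Fibonacci number that fits:
take 2584 (≤ 3667); 3667 − 2584 = 1083
take 987 (≤ 1083); 1083 − 987 = 96
take 89 (≤ 96); 96 − 89 = 7
take 5 (≤ 7); 7 − 5 = 2
take 2 (≤ 2); 2 − 2 = 0
3667 = 2584 + 987 + 89 + 5 + 2, which has 5 terms.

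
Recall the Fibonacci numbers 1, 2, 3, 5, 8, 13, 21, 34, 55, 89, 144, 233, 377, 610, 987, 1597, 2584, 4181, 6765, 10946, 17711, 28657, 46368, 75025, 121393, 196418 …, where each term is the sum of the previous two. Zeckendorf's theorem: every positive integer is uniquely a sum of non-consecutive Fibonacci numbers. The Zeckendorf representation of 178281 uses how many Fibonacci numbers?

Repeatedly subtract the largest Fibonacci number that fits:
121393 ≤ 178281 < 196418, so take 121393; remainder 56888
46368 ≤ 56888 < 75025, so take 46368; remainder 10520
6765 ≤ 10520 < 10946, so take 6765; remainder 3755
2584 ≤ 3755 < 4181, so take 2584; remainder 1171
987 ≤ 1171 < 1597, so take 987; remainder 184
144 ≤ 184 < 233, so take 144; remainder 40
34 ≤ 40 < 55, so take 34; remainder 6
5 ≤ 6 < 8, so take 5; remainder 1
1 ≤ 1 < 2, so take 1; remainder 0
178281 = 121393 + 46368 + 6765 + 2584 + 987 + 144 + 34 + 5 + 1, which has 9 terms.

9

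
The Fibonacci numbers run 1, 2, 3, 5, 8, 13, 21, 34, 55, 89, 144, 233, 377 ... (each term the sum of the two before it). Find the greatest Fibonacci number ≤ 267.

233 ≤ 267 < 377, so the largest Fibonacci number not exceeding 267 is 233.

233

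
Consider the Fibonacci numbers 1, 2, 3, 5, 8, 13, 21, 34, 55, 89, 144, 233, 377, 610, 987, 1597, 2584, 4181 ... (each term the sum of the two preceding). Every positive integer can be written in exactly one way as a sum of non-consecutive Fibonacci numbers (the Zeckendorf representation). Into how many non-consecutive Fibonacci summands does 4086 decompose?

largest Fibonacci ≤ 4086 is 2584; 4086 − 2584 = 1502
largest Fibonacci ≤ 1502 is 987; 1502 − 987 = 515
largest Fibonacci ≤ 515 is 377; 515 − 377 = 138
largest Fibonacci ≤ 138 is 89; 138 − 89 = 49
largest Fibonacci ≤ 49 is 34; 49 − 34 = 15
largest Fibonacci ≤ 15 is 13; 15 − 13 = 2
largest Fibonacci ≤ 2 is 2; 2 − 2 = 0
4086 = 2584 + 987 + 377 + 89 + 34 + 13 + 2, which has 7 terms.

7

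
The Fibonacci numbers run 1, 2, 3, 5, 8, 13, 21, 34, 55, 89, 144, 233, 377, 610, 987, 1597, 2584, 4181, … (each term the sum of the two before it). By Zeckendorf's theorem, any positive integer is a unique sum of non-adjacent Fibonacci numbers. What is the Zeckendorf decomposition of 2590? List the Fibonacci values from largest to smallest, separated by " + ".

2584 + 5 + 1

2590 − 2584 = 6
6 − 5 = 1
1 − 1 = 0
So 2590 = 2584 + 5 + 1, with no two terms consecutive in the sequence.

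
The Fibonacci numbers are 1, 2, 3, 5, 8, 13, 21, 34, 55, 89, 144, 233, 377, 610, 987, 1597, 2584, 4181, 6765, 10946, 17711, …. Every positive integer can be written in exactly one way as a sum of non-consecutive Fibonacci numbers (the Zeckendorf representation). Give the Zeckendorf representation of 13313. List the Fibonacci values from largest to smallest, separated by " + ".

subtract 10946 from 13313: 2367 remains
subtract 1597 from 2367: 770 remains
subtract 610 from 770: 160 remains
subtract 144 from 160: 16 remains
subtract 13 from 16: 3 remains
subtract 3 from 3: 0 remains
So 13313 = 10946 + 1597 + 610 + 144 + 13 + 3, with no two terms consecutive in the sequence.

10946 + 1597 + 610 + 144 + 13 + 3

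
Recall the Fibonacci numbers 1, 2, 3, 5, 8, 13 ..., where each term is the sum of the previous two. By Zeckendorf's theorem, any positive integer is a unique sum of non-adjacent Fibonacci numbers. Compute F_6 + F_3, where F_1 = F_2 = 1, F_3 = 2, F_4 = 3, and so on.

F_6 + F_3 = 8 + 2 = 10.

10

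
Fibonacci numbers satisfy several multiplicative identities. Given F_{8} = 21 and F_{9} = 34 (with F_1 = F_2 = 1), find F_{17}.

By F_{2k+1} = F_k² + F_{k+1}²: F_{17} = 21² + 34² = 441 + 1156 = 1597.

1597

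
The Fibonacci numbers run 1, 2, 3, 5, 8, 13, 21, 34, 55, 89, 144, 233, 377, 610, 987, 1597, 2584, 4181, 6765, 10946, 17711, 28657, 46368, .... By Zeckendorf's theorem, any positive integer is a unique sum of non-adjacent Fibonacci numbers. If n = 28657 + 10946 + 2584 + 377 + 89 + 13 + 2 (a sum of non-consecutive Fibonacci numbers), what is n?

28657 + 10946 + 2584 + 377 + 89 + 13 + 2 = 42668.

42668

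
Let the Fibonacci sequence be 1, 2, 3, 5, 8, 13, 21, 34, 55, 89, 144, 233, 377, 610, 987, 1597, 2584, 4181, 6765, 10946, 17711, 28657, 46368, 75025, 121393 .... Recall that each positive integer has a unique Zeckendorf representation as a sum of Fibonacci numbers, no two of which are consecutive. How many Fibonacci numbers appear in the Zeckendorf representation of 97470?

8

take 75025 (≤ 97470); 97470 − 75025 = 22445
take 17711 (≤ 22445); 22445 − 17711 = 4734
take 4181 (≤ 4734); 4734 − 4181 = 553
take 377 (≤ 553); 553 − 377 = 176
take 144 (≤ 176); 176 − 144 = 32
take 21 (≤ 32); 32 − 21 = 11
take 8 (≤ 11); 11 − 8 = 3
take 3 (≤ 3); 3 − 3 = 0
97470 = 75025 + 17711 + 4181 + 377 + 144 + 21 + 8 + 3, which has 8 terms.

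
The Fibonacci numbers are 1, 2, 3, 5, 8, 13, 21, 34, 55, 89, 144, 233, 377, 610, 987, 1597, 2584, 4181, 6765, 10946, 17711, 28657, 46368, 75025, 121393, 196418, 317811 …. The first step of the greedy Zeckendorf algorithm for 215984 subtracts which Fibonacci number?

196418

196418 ≤ 215984 < 317811, so the largest Fibonacci number not exceeding 215984 is 196418.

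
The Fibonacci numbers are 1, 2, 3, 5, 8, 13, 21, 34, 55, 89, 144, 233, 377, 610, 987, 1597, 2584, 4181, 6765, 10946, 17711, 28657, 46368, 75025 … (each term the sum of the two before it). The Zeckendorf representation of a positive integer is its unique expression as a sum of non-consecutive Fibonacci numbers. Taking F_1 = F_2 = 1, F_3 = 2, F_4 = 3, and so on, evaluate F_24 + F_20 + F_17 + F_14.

55107

F_24 + F_20 + F_17 + F_14 = 46368 + 6765 + 1597 + 377 = 55107.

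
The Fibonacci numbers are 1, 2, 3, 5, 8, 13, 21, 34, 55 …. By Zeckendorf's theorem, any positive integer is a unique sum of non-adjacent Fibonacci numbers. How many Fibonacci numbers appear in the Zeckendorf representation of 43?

Greedy algorithm:
largest Fibonacci ≤ 43 is 34; 43 − 34 = 9
largest Fibonacci ≤ 9 is 8; 9 − 8 = 1
largest Fibonacci ≤ 1 is 1; 1 − 1 = 0
43 = 34 + 8 + 1, which has 3 terms.

3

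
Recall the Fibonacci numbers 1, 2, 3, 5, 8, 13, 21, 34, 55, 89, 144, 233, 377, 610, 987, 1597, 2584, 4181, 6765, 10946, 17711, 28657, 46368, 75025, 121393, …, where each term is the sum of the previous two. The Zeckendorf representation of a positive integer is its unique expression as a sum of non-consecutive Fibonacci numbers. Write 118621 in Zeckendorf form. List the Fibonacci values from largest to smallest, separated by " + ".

75025 + 28657 + 10946 + 2584 + 987 + 377 + 34 + 8 + 3

Greedy algorithm:
75025 ≤ 118621 < 121393, so take 75025; remainder 43596
28657 ≤ 43596 < 46368, so take 28657; remainder 14939
10946 ≤ 14939 < 17711, so take 10946; remainder 3993
2584 ≤ 3993 < 4181, so take 2584; remainder 1409
987 ≤ 1409 < 1597, so take 987; remainder 422
377 ≤ 422 < 610, so take 377; remainder 45
34 ≤ 45 < 55, so take 34; remainder 11
8 ≤ 11 < 13, so take 8; remainder 3
3 ≤ 3 < 5, so take 3; remainder 0
So 118621 = 75025 + 28657 + 10946 + 2584 + 987 + 377 + 34 + 8 + 3, with no two terms consecutive in the sequence.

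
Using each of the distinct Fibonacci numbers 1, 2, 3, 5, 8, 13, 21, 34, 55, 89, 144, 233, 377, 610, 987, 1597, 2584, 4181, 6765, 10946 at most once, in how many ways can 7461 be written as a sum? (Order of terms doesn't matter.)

Each representation comes from the Zeckendorf form by replacing some F_k with F_{k−1} + F_{k−2} where possible.
7461 = 6765+610+55+21+8+2 = 6765+610+55+21+5+3+2 = 6765+377+233+55+21+8+2 = … (33 more), for 36 in all.

36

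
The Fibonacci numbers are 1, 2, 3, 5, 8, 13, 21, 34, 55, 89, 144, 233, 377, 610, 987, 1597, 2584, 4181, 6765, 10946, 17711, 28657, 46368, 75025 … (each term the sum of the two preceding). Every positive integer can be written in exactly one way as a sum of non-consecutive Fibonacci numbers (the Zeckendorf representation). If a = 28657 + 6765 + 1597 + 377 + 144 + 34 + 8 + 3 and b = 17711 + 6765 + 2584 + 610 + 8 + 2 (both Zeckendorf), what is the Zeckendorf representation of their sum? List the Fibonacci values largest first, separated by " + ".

46368 + 17711 + 987 + 144 + 55

The two numbers are 37585 and 27680, so their sum is 65265.
subtract 46368 from 65265: 18897 remains
subtract 17711 from 18897: 1186 remains
subtract 987 from 1186: 199 remains
subtract 144 from 199: 55 remains
subtract 55 from 55: 0 remains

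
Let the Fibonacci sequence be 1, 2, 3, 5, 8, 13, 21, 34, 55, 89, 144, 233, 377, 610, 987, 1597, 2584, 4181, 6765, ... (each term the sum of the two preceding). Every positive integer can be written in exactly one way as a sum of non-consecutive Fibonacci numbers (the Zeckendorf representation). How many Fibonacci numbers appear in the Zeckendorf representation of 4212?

4

4212 − 4181 = 31
31 − 21 = 10
10 − 8 = 2
2 − 2 = 0
4212 = 4181 + 21 + 8 + 2, which has 4 terms.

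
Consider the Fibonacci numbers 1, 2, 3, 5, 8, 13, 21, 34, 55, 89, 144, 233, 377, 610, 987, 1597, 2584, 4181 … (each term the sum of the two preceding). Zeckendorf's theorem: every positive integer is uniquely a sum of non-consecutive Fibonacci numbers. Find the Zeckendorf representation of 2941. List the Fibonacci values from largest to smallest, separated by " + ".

2584 + 233 + 89 + 34 + 1

2584 ≤ 2941 < 4181, so take 2584; remainder 357
233 ≤ 357 < 377, so take 233; remainder 124
89 ≤ 124 < 144, so take 89; remainder 35
34 ≤ 35 < 55, so take 34; remainder 1
1 ≤ 1 < 2, so take 1; remainder 0
So 2941 = 2584 + 233 + 89 + 34 + 1, with no two terms consecutive in the sequence.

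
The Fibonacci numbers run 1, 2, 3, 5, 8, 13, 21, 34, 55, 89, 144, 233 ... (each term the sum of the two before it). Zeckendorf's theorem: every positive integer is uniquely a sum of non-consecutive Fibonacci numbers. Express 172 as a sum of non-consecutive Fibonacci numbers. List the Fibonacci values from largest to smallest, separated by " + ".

Greedy algorithm:
largest Fibonacci ≤ 172 is 144; 172 − 144 = 28
largest Fibonacci ≤ 28 is 21; 28 − 21 = 7
largest Fibonacci ≤ 7 is 5; 7 − 5 = 2
largest Fibonacci ≤ 2 is 2; 2 − 2 = 0
So 172 = 144 + 21 + 5 + 2, with no two terms consecutive in the sequence.

144 + 21 + 5 + 2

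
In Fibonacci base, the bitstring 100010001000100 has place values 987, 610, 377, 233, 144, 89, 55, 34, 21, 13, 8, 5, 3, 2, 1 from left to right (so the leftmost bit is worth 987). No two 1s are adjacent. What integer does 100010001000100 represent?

1155

Summing the place values of the 1 bits: 987 + 144 + 21 + 3 = 1155.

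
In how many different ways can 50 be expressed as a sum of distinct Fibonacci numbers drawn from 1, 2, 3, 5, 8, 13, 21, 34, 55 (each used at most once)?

Each representation comes from the Zeckendorf form by replacing some F_k with F_{k−1} + F_{k−2} where possible.
50 = 34+13+3 = 34+13+2+1 = 34+8+5+3 = 34+8+5+2+1 = 21+13+8+5+3 = … (1 more), for 6 in all.

6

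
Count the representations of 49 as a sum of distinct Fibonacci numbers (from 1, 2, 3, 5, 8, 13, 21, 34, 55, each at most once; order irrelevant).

3

Each representation comes from the Zeckendorf form by replacing some F_k with F_{k−1} + F_{k−2} where possible.
49 = 34+13+2 = 34+8+5+2 = 21+13+8+5+2 — 3 representations.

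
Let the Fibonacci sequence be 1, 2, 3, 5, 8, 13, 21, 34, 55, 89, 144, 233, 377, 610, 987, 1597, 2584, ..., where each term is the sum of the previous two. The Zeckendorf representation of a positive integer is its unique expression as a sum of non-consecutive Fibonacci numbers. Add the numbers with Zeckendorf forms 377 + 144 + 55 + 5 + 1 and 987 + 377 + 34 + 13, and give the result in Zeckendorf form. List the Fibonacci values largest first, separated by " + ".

The two numbers are 582 and 1411, so their sum is 1993.
Greedy algorithm:
1993: greatest Fibonacci not exceeding it is 1597, leaving 396
396: greatest Fibonacci not exceeding it is 377, leaving 19
19: greatest Fibonacci not exceeding it is 13, leaving 6
6: greatest Fibonacci not exceeding it is 5, leaving 1
1: greatest Fibonacci not exceeding it is 1, leaving 0

1597 + 377 + 13 + 5 + 1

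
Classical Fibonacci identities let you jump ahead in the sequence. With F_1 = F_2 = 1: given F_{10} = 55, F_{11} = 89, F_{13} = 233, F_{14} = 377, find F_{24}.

By the addition formula F_{m+n} = F_m F_{n+1} + F_{m−1} F_n with m=11, n=13: F_{24} = 89·377 + 55·233 = 33553 + 12815 = 46368.

46368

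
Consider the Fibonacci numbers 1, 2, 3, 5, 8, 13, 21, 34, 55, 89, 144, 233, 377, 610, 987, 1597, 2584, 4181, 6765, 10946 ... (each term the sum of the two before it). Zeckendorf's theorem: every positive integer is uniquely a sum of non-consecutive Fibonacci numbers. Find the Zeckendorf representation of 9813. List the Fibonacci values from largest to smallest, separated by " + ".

6765 + 2584 + 377 + 55 + 21 + 8 + 3

9813: greatest Fibonacci not exceeding it is 6765, leaving 3048
3048: greatest Fibonacci not exceeding it is 2584, leaving 464
464: greatest Fibonacci not exceeding it is 377, leaving 87
87: greatest Fibonacci not exceeding it is 55, leaving 32
32: greatest Fibonacci not exceeding it is 21, leaving 11
11: greatest Fibonacci not exceeding it is 8, leaving 3
3: greatest Fibonacci not exceeding it is 3, leaving 0
So 9813 = 6765 + 2584 + 377 + 55 + 21 + 8 + 3, with no two terms consecutive in the sequence.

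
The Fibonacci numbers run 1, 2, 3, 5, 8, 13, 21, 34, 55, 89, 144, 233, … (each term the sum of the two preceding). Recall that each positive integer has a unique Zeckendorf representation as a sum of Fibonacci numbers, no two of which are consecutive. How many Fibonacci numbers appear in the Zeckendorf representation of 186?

Repeatedly subtract the largest Fibonacci number that fits:
186 − 144 = 42
42 − 34 = 8
8 − 8 = 0
186 = 144 + 34 + 8, which has 3 terms.

3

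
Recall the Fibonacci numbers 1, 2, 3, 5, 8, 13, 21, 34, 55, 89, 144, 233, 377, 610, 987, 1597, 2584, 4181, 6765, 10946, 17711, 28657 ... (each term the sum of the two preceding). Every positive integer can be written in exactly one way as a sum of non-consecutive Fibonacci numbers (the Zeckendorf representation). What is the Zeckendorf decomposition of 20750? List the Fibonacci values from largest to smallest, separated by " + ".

17711 + 2584 + 377 + 55 + 21 + 2

subtract 17711 from 20750: 3039 remains
subtract 2584 from 3039: 455 remains
subtract 377 from 455: 78 remains
subtract 55 from 78: 23 remains
subtract 21 from 23: 2 remains
subtract 2 from 2: 0 remains
So 20750 = 17711 + 2584 + 377 + 55 + 21 + 2, with no two terms consecutive in the sequence.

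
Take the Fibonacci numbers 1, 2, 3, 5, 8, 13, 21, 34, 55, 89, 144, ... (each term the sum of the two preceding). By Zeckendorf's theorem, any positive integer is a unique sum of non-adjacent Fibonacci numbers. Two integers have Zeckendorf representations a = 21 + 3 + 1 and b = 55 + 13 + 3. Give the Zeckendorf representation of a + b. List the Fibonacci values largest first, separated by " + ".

The two numbers are 25 and 71, so their sum is 96.
largest Fibonacci ≤ 96 is 89; 96 − 89 = 7
largest Fibonacci ≤ 7 is 5; 7 − 5 = 2
largest Fibonacci ≤ 2 is 2; 2 − 2 = 0

89 + 5 + 2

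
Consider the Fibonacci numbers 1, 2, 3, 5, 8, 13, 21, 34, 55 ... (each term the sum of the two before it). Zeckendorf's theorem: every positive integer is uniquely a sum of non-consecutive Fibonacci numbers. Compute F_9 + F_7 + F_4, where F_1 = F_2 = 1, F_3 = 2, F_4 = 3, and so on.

F_9 + F_7 + F_4 = 34 + 13 + 3 = 50.

50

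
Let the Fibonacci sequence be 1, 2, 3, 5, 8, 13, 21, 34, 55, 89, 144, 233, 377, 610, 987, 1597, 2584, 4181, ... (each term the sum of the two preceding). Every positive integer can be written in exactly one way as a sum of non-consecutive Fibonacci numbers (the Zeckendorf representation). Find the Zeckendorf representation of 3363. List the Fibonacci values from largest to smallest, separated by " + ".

2584 + 610 + 144 + 21 + 3 + 1

Greedily peel off the largest Fibonacci term at each step:
take 2584 (≤ 3363); 3363 − 2584 = 779
take 610 (≤ 779); 779 − 610 = 169
take 144 (≤ 169); 169 − 144 = 25
take 21 (≤ 25); 25 − 21 = 4
take 3 (≤ 4); 4 − 3 = 1
take 1 (≤ 1); 1 − 1 = 0
So 3363 = 2584 + 610 + 144 + 21 + 3 + 1, with no two terms consecutive in the sequence.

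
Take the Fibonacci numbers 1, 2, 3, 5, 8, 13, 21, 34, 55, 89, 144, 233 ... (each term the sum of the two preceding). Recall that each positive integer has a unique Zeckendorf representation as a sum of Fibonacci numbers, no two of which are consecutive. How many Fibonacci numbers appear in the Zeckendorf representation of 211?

Repeatedly subtract the largest Fibonacci number that fits:
144 ≤ 211 < 233, so take 144; remainder 67
55 ≤ 67 < 89, so take 55; remainder 12
8 ≤ 12 < 13, so take 8; remainder 4
3 ≤ 4 < 5, so take 3; remainder 1
1 ≤ 1 < 2, so take 1; remainder 0
211 = 144 + 55 + 8 + 3 + 1, which has 5 terms.

5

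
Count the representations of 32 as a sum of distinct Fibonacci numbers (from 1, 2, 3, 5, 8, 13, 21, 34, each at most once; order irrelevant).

4

Each representation comes from the Zeckendorf form by replacing some F_k with F_{k−1} + F_{k−2} where possible.
32 = 21+8+3 = 21+8+2+1 = 21+5+3+2+1 = 13+8+5+3+2+1 — 4 representations.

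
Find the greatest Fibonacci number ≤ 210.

144

144 ≤ 210 < 233, so the largest Fibonacci number not exceeding 210 is 144.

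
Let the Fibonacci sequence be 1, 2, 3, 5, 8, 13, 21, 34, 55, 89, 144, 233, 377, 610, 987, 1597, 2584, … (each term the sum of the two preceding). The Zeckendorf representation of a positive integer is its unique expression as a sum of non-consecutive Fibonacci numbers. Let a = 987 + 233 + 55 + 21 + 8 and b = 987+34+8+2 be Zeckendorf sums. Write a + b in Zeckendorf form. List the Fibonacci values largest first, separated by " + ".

1597 + 610 + 89 + 34 + 5

The two numbers are 1304 and 1031, so their sum is 2335.
subtract 1597 from 2335: 738 remains
subtract 610 from 738: 128 remains
subtract 89 from 128: 39 remains
subtract 34 from 39: 5 remains
subtract 5 from 5: 0 remains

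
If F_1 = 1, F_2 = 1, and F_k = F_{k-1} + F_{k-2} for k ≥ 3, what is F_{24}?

46368

Iterating the recurrence up to F_{20} = 6765 and F_{19} = 4181:
F_{21} = F_{20} + F_{19} = 6765 + 4181 = 10946
F_{22} = F_{21} + F_{20} = 10946 + 6765 = 17711
F_{23} = F_{22} + F_{21} = 17711 + 10946 = 28657
F_{24} = F_{23} + F_{22} = 28657 + 17711 = 46368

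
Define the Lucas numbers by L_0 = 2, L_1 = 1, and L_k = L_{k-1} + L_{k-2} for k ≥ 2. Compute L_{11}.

Iterating the recurrence up to L_{4} = 7 and L_{3} = 4:
L_{5} = L_{4} + L_{3} = 7 + 4 = 11
L_{6} = L_{5} + L_{4} = 11 + 7 = 18
L_{7} = L_{6} + L_{5} = 18 + 11 = 29
L_{8} = L_{7} + L_{6} = 29 + 18 = 47
L_{9} = L_{8} + L_{7} = 47 + 29 = 76
L_{10} = L_{9} + L_{8} = 76 + 47 = 123
L_{11} = L_{10} + L_{9} = 123 + 76 = 199

199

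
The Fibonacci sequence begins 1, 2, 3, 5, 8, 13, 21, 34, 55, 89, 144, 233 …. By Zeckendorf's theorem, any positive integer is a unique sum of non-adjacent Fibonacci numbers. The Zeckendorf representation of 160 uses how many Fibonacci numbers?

subtract 144 from 160: 16 remains
subtract 13 from 16: 3 remains
subtract 3 from 3: 0 remains
160 = 144 + 13 + 3, which has 3 terms.

3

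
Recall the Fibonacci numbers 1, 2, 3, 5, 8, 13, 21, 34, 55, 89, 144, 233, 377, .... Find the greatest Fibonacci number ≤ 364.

233 ≤ 364 < 377, so the largest Fibonacci number not exceeding 364 is 233.

233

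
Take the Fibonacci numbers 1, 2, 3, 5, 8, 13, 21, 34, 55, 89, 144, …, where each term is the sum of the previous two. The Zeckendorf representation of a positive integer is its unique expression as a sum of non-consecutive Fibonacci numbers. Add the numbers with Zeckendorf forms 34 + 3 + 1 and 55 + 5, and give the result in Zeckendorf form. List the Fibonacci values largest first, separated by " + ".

The two numbers are 38 and 60, so their sum is 98.
Greedy algorithm:
89 ≤ 98 < 144, so take 89; remainder 9
8 ≤ 9 < 13, so take 8; remainder 1
1 ≤ 1 < 2, so take 1; remainder 0

89 + 8 + 1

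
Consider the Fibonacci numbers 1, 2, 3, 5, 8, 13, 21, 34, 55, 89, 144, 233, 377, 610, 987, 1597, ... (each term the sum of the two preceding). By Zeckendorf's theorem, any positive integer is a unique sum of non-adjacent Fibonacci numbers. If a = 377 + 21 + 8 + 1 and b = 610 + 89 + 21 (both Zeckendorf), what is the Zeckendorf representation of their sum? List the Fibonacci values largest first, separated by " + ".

The two numbers are 407 and 720, so their sum is 1127.
take 987 (≤ 1127); 1127 − 987 = 140
take 89 (≤ 140); 140 − 89 = 51
take 34 (≤ 51); 51 − 34 = 17
take 13 (≤ 17); 17 − 13 = 4
take 3 (≤ 4); 4 − 3 = 1
take 1 (≤ 1); 1 − 1 = 0

987 + 89 + 34 + 13 + 3 + 1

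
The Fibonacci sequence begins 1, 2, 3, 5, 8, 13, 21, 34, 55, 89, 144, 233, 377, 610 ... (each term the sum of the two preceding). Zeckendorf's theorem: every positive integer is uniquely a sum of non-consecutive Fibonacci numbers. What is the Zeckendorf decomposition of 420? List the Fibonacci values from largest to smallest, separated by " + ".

377 + 34 + 8 + 1

Greedy algorithm:
420 − 377 = 43
43 − 34 = 9
9 − 8 = 1
1 − 1 = 0
So 420 = 377 + 34 + 8 + 1, with no two terms consecutive in the sequence.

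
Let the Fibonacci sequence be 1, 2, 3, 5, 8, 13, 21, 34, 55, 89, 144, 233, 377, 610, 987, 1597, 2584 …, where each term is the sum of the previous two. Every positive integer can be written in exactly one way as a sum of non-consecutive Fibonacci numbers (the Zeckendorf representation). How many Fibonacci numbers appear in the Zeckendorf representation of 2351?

3

Greedily peel off the largest Fibonacci term at each step:
largest Fibonacci ≤ 2351 is 1597; 2351 − 1597 = 754
largest Fibonacci ≤ 754 is 610; 754 − 610 = 144
largest Fibonacci ≤ 144 is 144; 144 − 144 = 0
2351 = 1597 + 610 + 144, which has 3 terms.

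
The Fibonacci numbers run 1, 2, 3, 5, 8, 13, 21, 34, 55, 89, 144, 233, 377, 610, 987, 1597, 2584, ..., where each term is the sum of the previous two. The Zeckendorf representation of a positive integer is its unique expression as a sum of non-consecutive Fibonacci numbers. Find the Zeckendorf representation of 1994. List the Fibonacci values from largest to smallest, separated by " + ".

1597 + 377 + 13 + 5 + 2

subtract 1597 from 1994: 397 remains
subtract 377 from 397: 20 remains
subtract 13 from 20: 7 remains
subtract 5 from 7: 2 remains
subtract 2 from 2: 0 remains
So 1994 = 1597 + 377 + 13 + 5 + 2, with no two terms consecutive in the sequence.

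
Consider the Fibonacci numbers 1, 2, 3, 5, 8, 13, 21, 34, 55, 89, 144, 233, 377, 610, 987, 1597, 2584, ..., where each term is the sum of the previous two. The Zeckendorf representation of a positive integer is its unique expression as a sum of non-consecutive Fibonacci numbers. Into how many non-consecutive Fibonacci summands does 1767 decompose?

4

Greedy algorithm:
subtract 1597 from 1767: 170 remains
subtract 144 from 170: 26 remains
subtract 21 from 26: 5 remains
subtract 5 from 5: 0 remains
1767 = 1597 + 144 + 21 + 5, which has 4 terms.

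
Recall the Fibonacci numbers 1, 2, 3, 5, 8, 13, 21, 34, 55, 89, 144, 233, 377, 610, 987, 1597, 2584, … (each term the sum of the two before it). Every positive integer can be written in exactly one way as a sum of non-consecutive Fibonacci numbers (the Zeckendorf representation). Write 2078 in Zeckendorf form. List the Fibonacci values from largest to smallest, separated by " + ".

Repeatedly subtract the largest Fibonacci number that fits:
largest Fibonacci ≤ 2078 is 1597; 2078 − 1597 = 481
largest Fibonacci ≤ 481 is 377; 481 − 377 = 104
largest Fibonacci ≤ 104 is 89; 104 − 89 = 15
largest Fibonacci ≤ 15 is 13; 15 − 13 = 2
largest Fibonacci ≤ 2 is 2; 2 − 2 = 0
So 2078 = 1597 + 377 + 89 + 13 + 2, with no two terms consecutive in the sequence.

1597 + 377 + 89 + 13 + 2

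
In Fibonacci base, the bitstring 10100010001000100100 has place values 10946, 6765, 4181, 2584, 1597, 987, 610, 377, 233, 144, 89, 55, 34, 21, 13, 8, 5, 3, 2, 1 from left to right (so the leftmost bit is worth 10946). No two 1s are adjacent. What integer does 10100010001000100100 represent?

Summing the place values of the 1 bits: 10946 + 4181 + 610 + 89 + 13 + 3 = 15842.

15842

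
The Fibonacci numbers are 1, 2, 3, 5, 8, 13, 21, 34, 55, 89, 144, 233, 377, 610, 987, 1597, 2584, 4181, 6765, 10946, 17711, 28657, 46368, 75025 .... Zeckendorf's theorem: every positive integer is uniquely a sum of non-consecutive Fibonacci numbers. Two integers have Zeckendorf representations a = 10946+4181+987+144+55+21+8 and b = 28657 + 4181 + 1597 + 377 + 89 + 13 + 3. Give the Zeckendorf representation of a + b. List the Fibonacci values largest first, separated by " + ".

46368 + 4181 + 610 + 89 + 8 + 3

The two numbers are 16342 and 34917, so their sum is 51259.
Greedy algorithm:
take 46368 (≤ 51259); 51259 − 46368 = 4891
take 4181 (≤ 4891); 4891 − 4181 = 710
take 610 (≤ 710); 710 − 610 = 100
take 89 (≤ 100); 100 − 89 = 11
take 8 (≤ 11); 11 − 8 = 3
take 3 (≤ 3); 3 − 3 = 0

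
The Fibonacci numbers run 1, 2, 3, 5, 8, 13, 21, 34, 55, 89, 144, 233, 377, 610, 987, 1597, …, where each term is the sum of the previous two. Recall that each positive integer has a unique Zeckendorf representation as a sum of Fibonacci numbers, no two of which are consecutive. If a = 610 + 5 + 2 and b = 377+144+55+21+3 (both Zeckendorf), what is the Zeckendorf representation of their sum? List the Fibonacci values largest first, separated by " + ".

The two numbers are 617 and 600, so their sum is 1217.
Greedy algorithm:
987 ≤ 1217 < 1597, so take 987; remainder 230
144 ≤ 230 < 233, so take 144; remainder 86
55 ≤ 86 < 89, so take 55; remainder 31
21 ≤ 31 < 34, so take 21; remainder 10
8 ≤ 10 < 13, so take 8; remainder 2
2 ≤ 2 < 3, so take 2; remainder 0

987 + 144 + 55 + 21 + 8 + 2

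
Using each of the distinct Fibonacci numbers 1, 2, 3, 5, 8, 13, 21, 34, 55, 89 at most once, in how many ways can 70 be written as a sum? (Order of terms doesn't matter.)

4

70 = 55+13+2 = 55+8+5+2 = 34+21+13+2 = … (1 more), for 4 in all.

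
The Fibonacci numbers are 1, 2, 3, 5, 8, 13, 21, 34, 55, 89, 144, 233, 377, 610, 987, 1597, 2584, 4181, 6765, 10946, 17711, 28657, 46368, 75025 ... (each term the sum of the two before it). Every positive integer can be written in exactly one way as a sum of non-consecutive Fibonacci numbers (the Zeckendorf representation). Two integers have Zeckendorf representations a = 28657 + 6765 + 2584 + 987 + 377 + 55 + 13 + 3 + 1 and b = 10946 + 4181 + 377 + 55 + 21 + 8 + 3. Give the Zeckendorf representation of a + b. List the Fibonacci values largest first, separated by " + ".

46368 + 6765 + 1597 + 233 + 55 + 13 + 2

The two numbers are 39442 and 15591, so their sum is 55033.
Repeatedly subtract the largest Fibonacci number that fits:
largest Fibonacci ≤ 55033 is 46368; 55033 − 46368 = 8665
largest Fibonacci ≤ 8665 is 6765; 8665 − 6765 = 1900
largest Fibonacci ≤ 1900 is 1597; 1900 − 1597 = 303
largest Fibonacci ≤ 303 is 233; 303 − 233 = 70
largest Fibonacci ≤ 70 is 55; 70 − 55 = 15
largest Fibonacci ≤ 15 is 13; 15 − 13 = 2
largest Fibonacci ≤ 2 is 2; 2 − 2 = 0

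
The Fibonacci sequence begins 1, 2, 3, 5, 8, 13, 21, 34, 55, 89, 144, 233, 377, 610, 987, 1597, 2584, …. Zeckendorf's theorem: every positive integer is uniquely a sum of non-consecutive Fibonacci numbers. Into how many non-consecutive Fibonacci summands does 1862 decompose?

5

largest Fibonacci ≤ 1862 is 1597; 1862 − 1597 = 265
largest Fibonacci ≤ 265 is 233; 265 − 233 = 32
largest Fibonacci ≤ 32 is 21; 32 − 21 = 11
largest Fibonacci ≤ 11 is 8; 11 − 8 = 3
largest Fibonacci ≤ 3 is 3; 3 − 3 = 0
1862 = 1597 + 233 + 21 + 8 + 3, which has 5 terms.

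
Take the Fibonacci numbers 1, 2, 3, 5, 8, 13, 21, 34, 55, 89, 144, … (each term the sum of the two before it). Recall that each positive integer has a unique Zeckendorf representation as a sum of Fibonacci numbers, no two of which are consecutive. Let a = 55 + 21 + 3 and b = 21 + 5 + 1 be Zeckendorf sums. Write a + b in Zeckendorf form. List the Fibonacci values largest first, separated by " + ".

The two numbers are 79 and 27, so their sum is 106.
Greedy algorithm:
subtract 89 from 106: 17 remains
subtract 13 from 17: 4 remains
subtract 3 from 4: 1 remains
subtract 1 from 1: 0 remains

89 + 13 + 3 + 1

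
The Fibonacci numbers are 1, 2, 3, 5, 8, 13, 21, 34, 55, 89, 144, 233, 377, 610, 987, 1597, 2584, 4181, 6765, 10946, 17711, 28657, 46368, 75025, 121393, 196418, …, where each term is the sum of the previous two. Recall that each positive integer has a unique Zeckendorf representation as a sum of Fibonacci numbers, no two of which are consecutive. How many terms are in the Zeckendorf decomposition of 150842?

Repeatedly subtract the largest Fibonacci number that fits:
largest Fibonacci ≤ 150842 is 121393; 150842 − 121393 = 29449
largest Fibonacci ≤ 29449 is 28657; 29449 − 28657 = 792
largest Fibonacci ≤ 792 is 610; 792 − 610 = 182
largest Fibonacci ≤ 182 is 144; 182 − 144 = 38
largest Fibonacci ≤ 38 is 34; 38 − 34 = 4
largest Fibonacci ≤ 4 is 3; 4 − 3 = 1
largest Fibonacci ≤ 1 is 1; 1 − 1 = 0
150842 = 121393 + 28657 + 610 + 144 + 34 + 3 + 1, which has 7 terms.

7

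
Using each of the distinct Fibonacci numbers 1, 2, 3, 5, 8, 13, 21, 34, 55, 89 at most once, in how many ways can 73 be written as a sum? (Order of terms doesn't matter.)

6

Starting from the Zeckendorf form and repeatedly splitting a term F_k into F_{k−1} + F_{k−2} (when neither is already used) reaches every representation.
73 = 55+13+5 = 55+13+3+2 = 34+21+13+5 = 55+8+5+3+2 = … (2 more), for 6 in all.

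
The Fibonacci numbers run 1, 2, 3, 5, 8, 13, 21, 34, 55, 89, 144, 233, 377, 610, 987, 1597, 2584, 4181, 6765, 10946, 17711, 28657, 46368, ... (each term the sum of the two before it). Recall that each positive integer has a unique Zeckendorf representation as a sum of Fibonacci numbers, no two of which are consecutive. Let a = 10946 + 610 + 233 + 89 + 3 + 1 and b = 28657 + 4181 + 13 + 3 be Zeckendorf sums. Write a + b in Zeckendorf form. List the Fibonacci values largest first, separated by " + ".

The two numbers are 11882 and 32854, so their sum is 44736.
28657 ≤ 44736 < 46368, so take 28657; remainder 16079
10946 ≤ 16079 < 17711, so take 10946; remainder 5133
4181 ≤ 5133 < 6765, so take 4181; remainder 952
610 ≤ 952 < 987, so take 610; remainder 342
233 ≤ 342 < 377, so take 233; remainder 109
89 ≤ 109 < 144, so take 89; remainder 20
13 ≤ 20 < 21, so take 13; remainder 7
5 ≤ 7 < 8, so take 5; remainder 2
2 ≤ 2 < 3, so take 2; remainder 0

28657 + 10946 + 4181 + 610 + 233 + 89 + 13 + 5 + 2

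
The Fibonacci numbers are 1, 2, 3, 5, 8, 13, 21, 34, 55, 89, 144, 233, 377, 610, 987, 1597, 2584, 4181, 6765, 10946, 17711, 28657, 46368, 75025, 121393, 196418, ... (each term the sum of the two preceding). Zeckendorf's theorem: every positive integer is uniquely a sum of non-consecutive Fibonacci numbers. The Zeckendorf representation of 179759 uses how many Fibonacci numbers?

7

121393 ≤ 179759 < 196418, so take 121393; remainder 58366
46368 ≤ 58366 < 75025, so take 46368; remainder 11998
10946 ≤ 11998 < 17711, so take 10946; remainder 1052
987 ≤ 1052 < 1597, so take 987; remainder 65
55 ≤ 65 < 89, so take 55; remainder 10
8 ≤ 10 < 13, so take 8; remainder 2
2 ≤ 2 < 3, so take 2; remainder 0
179759 = 121393 + 46368 + 10946 + 987 + 55 + 8 + 2, which has 7 terms.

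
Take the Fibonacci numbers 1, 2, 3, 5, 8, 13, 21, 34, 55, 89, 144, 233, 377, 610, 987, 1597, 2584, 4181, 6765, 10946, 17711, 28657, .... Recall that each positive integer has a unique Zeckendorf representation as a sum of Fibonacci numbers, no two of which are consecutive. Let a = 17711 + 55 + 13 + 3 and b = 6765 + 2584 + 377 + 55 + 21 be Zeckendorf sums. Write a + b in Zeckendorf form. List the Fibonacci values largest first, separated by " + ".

The two numbers are 17782 and 9802, so their sum is 27584.
take 17711 (≤ 27584); 27584 − 17711 = 9873
take 6765 (≤ 9873); 9873 − 6765 = 3108
take 2584 (≤ 3108); 3108 − 2584 = 524
take 377 (≤ 524); 524 − 377 = 147
take 144 (≤ 147); 147 − 144 = 3
take 3 (≤ 3); 3 − 3 = 0

17711 + 6765 + 2584 + 377 + 144 + 3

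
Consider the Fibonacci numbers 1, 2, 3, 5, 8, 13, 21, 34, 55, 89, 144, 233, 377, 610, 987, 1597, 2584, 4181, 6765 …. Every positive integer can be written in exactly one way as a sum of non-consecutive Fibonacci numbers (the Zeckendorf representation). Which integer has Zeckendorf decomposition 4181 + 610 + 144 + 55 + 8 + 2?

5000

4181 + 610 + 144 + 55 + 8 + 2 = 5000.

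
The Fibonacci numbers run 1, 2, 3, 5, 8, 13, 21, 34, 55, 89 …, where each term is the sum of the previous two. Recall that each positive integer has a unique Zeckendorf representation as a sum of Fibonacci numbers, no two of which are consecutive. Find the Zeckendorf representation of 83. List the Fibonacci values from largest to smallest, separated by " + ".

Greedily peel off the largest Fibonacci term at each step:
subtract 55 from 83: 28 remains
subtract 21 from 28: 7 remains
subtract 5 from 7: 2 remains
subtract 2 from 2: 0 remains
So 83 = 55 + 21 + 5 + 2, with no two terms consecutive in the sequence.

55 + 21 + 5 + 2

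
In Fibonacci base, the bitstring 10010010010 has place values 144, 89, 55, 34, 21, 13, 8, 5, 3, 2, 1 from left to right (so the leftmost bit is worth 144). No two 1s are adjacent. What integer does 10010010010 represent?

Summing the place values of the 1 bits: 144 + 34 + 8 + 2 = 188.

188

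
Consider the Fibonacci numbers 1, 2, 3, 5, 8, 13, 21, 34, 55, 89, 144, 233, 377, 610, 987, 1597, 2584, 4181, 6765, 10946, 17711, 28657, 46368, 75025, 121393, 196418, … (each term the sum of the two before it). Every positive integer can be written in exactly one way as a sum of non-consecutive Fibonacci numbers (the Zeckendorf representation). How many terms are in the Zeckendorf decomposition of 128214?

Greedily peel off the largest Fibonacci term at each step:
take 121393 (≤ 128214); 128214 − 121393 = 6821
take 6765 (≤ 6821); 6821 − 6765 = 56
take 55 (≤ 56); 56 − 55 = 1
take 1 (≤ 1); 1 − 1 = 0
128214 = 121393 + 6765 + 55 + 1, which has 4 terms.

4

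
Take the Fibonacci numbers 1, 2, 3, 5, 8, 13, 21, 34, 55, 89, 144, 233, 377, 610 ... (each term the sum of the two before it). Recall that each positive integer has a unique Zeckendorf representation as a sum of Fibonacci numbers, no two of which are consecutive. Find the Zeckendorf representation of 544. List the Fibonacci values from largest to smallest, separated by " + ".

377 + 144 + 21 + 2

take 377 (≤ 544); 544 − 377 = 167
take 144 (≤ 167); 167 − 144 = 23
take 21 (≤ 23); 23 − 21 = 2
take 2 (≤ 2); 2 − 2 = 0
So 544 = 377 + 144 + 21 + 2, with no two terms consecutive in the sequence.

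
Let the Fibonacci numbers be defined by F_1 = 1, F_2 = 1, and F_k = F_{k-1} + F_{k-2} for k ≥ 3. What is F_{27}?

196418

Iterating the recurrence up to F_{21} = 10946 and F_{20} = 6765:
F_{22} = F_{21} + F_{20} = 10946 + 6765 = 17711
F_{23} = F_{22} + F_{21} = 17711 + 10946 = 28657
F_{24} = F_{23} + F_{22} = 28657 + 17711 = 46368
F_{25} = F_{24} + F_{23} = 46368 + 28657 = 75025
F_{26} = F_{25} + F_{24} = 75025 + 46368 = 121393
F_{27} = F_{26} + F_{25} = 121393 + 75025 = 196418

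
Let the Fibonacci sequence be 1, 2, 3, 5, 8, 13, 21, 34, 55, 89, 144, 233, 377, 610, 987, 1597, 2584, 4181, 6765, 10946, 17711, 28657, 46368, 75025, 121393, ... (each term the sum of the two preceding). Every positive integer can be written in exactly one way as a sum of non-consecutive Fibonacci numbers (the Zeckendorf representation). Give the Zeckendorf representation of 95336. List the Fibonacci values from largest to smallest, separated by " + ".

largest Fibonacci ≤ 95336 is 75025; 95336 − 75025 = 20311
largest Fibonacci ≤ 20311 is 17711; 20311 − 17711 = 2600
largest Fibonacci ≤ 2600 is 2584; 2600 − 2584 = 16
largest Fibonacci ≤ 16 is 13; 16 − 13 = 3
largest Fibonacci ≤ 3 is 3; 3 − 3 = 0
So 95336 = 75025 + 17711 + 2584 + 13 + 3, with no two terms consecutive in the sequence.

75025 + 17711 + 2584 + 13 + 3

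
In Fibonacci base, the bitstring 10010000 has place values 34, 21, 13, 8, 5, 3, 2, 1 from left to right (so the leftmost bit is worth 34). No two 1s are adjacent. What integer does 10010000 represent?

42

Summing the place values of the 1 bits: 34 + 8 = 42.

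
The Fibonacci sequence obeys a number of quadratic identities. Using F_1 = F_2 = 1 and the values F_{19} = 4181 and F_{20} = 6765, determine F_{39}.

63245986

By F_{2k+1} = F_k² + F_{k+1}²: F_{39} = 4181² + 6765² = 17480761 + 45765225 = 63245986.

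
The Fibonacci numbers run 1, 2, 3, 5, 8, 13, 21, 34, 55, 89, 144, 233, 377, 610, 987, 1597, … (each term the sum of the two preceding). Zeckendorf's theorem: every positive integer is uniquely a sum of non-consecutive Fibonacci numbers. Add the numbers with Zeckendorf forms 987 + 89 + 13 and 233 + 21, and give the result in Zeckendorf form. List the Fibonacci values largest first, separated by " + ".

The two numbers are 1089 and 254, so their sum is 1343.
Repeatedly subtract the largest Fibonacci number that fits:
1343 − 987 = 356
356 − 233 = 123
123 − 89 = 34
34 − 34 = 0

987 + 233 + 89 + 34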